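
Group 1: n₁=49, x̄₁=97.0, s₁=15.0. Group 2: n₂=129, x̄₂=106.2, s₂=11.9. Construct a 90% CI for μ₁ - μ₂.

Difference = -9.2. SE = √(15.0²/49 + 11.9²/129) = 2.385. CI = (-13.12, -5.28)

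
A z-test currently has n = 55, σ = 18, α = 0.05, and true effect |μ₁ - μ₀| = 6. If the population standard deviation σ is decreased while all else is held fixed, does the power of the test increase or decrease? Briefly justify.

Power increases: a smaller σ shrinks the standard error σ/√n, moving the sampling distribution under H₁ further from the critical value.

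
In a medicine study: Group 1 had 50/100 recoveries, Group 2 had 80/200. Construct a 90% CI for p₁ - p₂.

p̂₁ = 0.5, p̂₂ = 0.4. Difference = 0.1. CI = (-0.0, 0.2)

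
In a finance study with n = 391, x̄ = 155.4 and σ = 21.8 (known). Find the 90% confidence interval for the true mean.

CI = x̄ ± z*(σ/√n) = 155.4 ± 1.645(21.8/√391) = 155.4 ± 1.81 = (153.59, 157.21)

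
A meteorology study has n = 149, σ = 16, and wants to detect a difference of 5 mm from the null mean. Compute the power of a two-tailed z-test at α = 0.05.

SE = σ/√n = 16/√149 = 1.311. Non-centrality λ = d/SE = 5/1.311 = 3.815. Power ≈ Φ(λ - z_{α/2}) = Φ(3.815 - 1.96) = Φ(1.855) = 0.968.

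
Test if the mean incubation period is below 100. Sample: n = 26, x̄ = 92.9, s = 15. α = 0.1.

t = (92.9 - 100)/(15/√26) = -2.414, df = 25. Critical t = -1.316. Reject H₀.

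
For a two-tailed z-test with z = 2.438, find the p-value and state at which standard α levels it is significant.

p = 2·P(Z > |2.438|) = 2·(1 - Φ(2.438)) ≈ 0.0148. Significant at α = 0.1; Significant at α = 0.05.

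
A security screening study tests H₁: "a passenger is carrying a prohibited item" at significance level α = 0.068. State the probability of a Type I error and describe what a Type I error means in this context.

P(Type I error) = α = 0.068. A Type I error is rejecting H₀ when H₀ is actually true (false positive) — here, concluding that a passenger is carrying a prohibited item when in fact this is not the case. Consequence: detaining an innocent passenger — delay and inconvenience.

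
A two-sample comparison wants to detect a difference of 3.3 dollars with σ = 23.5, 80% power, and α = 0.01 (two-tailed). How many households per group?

n per group = 2(z_α/2 + z_β)²σ²/d² = 2×(2.576 + 0.84)²×23.5²/3.3² = 1183.5 → n = 1184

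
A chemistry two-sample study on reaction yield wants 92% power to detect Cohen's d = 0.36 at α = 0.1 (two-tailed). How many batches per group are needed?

z_{α/2} = 1.645, z_β = Φ⁻¹(0.92) = 1.405. For small effect (d = 0.36): n per group = 2(z_{α/2} + z_β)²/d² = 2(1.645 + 1.405)²/0.36² = 143.6 → 144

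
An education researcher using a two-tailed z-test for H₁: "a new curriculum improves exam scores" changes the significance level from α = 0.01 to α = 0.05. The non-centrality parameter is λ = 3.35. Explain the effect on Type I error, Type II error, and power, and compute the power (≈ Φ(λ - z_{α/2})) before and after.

Increasing α from 0.01 to 0.05:
• Type I error rate increases (α is the Type I rate by definition).
• Critical value moves from z_{α/2} = 2.576 to 1.96, so power = Φ(λ - z_{α/2}) goes from Φ(3.35 - 2.576) = 0.781 to Φ(3.35 - 1.96) = 0.918.
• Type II error rate β = 1 - power therefore decreases (0.219 → 0.082).
Appropriate when false negatives are costly — here, keeping the old curriculum when the new one would have helped students.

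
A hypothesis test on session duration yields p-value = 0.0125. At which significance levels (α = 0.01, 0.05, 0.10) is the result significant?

p = 0.0125. Significant at: α = 0.05, 0.1.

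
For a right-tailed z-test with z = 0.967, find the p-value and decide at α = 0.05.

p = P(Z > 0.967) = 1 - Φ(0.967) ≈ 0.1668. Since p ≥ 0.05, fail to reject H₀ (not significant) at α = 0.05.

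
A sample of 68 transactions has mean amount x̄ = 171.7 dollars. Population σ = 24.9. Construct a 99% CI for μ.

CI = x̄ ± z*(σ/√n) = 171.7 ± 2.576(24.9/√68) = 171.7 ± 7.78 = (163.92, 179.48)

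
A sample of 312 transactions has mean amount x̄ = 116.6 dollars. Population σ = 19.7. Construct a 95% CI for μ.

CI = x̄ ± z*(σ/√n) = 116.6 ± 1.96(19.7/√312) = 116.6 ± 2.19 = (114.41, 118.79)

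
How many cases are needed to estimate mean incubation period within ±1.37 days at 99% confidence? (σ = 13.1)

n = (z*σ/E)² = (2.576×13.1/1.37)² = 606.7 → n = 607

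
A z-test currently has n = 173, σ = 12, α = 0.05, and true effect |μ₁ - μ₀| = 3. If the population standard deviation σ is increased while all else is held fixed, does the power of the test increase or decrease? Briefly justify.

Power decreases: a larger σ inflates the standard error σ/√n, pulling the sampling distribution under H₁ back toward the critical value.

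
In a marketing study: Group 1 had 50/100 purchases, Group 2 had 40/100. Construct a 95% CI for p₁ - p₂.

p̂₁ = 0.5, p̂₂ = 0.4. Difference = 0.1. CI = (-0.037, 0.237)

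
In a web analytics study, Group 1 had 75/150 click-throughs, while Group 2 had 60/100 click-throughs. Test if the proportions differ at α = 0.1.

p̂₁ = 0.5, p̂₂ = 0.6, pooled p̂ = 0.54. z = -1.554. Critical: ±1.645. Fail to reject H₀.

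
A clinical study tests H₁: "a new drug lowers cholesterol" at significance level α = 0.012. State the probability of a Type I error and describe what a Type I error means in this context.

P(Type I error) = α = 0.012. A Type I error is rejecting H₀ when H₀ is actually true (false positive) — here, concluding that a new drug lowers cholesterol when in fact this is not the case. Consequence: approving an ineffective drug — patients take a useless medication and may skip effective alternatives.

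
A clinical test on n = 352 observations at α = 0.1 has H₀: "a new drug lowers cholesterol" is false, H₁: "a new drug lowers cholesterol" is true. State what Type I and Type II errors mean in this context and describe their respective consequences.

Type I (false positive): concluding that a new drug lowers cholesterol when it is not — approving an ineffective drug — patients take a useless medication and may skip effective alternatives. Type II (false negative): failing to conclude that a new drug lowers cholesterol when it is — shelving an effective drug — patients miss out on a treatment that would have helped. Which is costlier depends on domain priorities and is a judgement call rather than a statistical fact.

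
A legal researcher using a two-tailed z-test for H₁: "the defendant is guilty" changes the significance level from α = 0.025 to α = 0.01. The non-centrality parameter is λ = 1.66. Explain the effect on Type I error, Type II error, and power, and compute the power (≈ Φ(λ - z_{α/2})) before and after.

Decreasing α from 0.025 to 0.01:
• Type I error rate decreases (α is the Type I rate by definition).
• Critical value moves from z_{α/2} = 2.241 to 2.576, so power = Φ(λ - z_{α/2}) goes from Φ(1.66 - 2.241) = 0.281 to Φ(1.66 - 2.576) = 0.18.
• Type II error rate β = 1 - power therefore increases (0.719 → 0.82).
Appropriate when false positives are costly — here, convicting an innocent person.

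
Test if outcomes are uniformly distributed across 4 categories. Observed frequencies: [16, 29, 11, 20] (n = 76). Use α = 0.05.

Expected = 19 each. χ² = Σ(O-E)²/E = 9.158. df = 3, critical value = 7.815. Reject H₀.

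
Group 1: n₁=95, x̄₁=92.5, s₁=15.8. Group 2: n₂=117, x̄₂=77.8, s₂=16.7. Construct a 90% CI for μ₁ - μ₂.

Difference = 14.7. SE = √(15.8²/95 + 16.7²/117) = 2.239. CI = (11.02, 18.38)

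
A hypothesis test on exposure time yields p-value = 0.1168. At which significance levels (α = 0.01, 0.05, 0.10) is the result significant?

p = 0.1168. Not significant at any of the given levels.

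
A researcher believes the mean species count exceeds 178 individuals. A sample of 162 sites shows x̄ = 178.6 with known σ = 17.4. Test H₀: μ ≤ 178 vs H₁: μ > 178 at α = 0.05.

z = 0.439. Critical value: 1.645. Fail to reject H₀.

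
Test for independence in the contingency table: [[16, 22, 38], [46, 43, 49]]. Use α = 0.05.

χ² = 5.162. df = 2, critical = 5.991. Fail to reject H₀. No evidence of dependence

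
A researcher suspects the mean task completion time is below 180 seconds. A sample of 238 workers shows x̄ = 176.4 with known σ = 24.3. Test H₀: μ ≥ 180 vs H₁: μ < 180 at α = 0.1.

z = -2.286. Critical value: -1.28. Reject H₀.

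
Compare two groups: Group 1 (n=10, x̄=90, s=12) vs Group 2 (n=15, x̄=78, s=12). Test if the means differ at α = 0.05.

Pooled sp = 12.0. t = 2.449, df = 23. Critical t = ±2.069. Reject H₀.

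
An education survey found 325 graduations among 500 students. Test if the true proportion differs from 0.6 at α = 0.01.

p̂ = 0.65, p₀ = 0.6. z = (p̂ - p₀)/√(p₀(1-p₀)/n) = 2.282. Critical: ±2.576. Fail to reject H₀.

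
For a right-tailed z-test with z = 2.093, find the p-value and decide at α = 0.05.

p = P(Z > 2.093) = 1 - Φ(2.093) ≈ 0.0182. Since p < 0.05, reject H₀ (significant) at α = 0.05.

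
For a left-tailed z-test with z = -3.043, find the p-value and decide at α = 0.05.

p = P(Z < -3.043) = Φ(-3.043) ≈ 0.0012. Since p < 0.05, reject H₀ (significant) at α = 0.05.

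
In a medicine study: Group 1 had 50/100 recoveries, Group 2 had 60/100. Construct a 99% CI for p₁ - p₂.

p̂₁ = 0.5, p̂₂ = 0.6. Difference = -0.1. CI = (-0.28, 0.08)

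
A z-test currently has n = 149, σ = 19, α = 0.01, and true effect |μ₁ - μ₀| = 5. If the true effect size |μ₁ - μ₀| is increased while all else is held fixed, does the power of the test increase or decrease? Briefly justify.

Power increases: a larger true effect increases the non-centrality λ = |μ₁ - μ₀|/(σ/√n).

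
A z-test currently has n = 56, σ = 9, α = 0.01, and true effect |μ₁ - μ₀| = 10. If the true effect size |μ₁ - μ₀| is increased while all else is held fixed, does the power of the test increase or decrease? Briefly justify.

Power increases: a larger true effect increases the non-centrality λ = |μ₁ - μ₀|/(σ/√n).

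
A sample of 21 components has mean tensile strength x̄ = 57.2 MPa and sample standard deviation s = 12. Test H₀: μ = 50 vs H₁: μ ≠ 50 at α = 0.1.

t = (x̄ - μ₀)/(s/√n) = (57.2 - 50)/(12/√21) = 2.75. df = 20, critical t = ±1.725. Reject H₀.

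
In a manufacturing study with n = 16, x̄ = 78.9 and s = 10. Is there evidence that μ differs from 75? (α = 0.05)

t = (x̄ - μ₀)/(s/√n) = (78.9 - 75)/(10/√16) = 1.56. df = 15, critical t = ±2.131. Fail to reject H₀.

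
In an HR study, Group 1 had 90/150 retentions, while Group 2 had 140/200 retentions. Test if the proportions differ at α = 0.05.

p̂₁ = 0.6, p̂₂ = 0.7, pooled p̂ = 0.657. z = -1.95. Critical: ±1.96. Fail to reject H₀.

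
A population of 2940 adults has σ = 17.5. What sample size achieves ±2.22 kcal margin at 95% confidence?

Without FPC: n₀ = (1.96×17.5/2.22)² = 238.716. With FPC: n = n₀N/(n₀+N-1) = 220.9 → n = 221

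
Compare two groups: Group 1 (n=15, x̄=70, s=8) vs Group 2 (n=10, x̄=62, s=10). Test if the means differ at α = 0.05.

Pooled sp = 8.84. t = 2.218, df = 23. Critical t = ±2.069. Reject H₀.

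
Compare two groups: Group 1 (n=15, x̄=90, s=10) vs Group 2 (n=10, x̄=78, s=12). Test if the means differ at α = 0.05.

Pooled sp = 10.83. t = 2.715, df = 23. Critical t = ±2.069. Reject H₀.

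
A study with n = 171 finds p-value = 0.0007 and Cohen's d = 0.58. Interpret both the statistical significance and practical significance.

Statistically significant (p = 0.0007 < 0.05). Cohen's d = 0.58 indicates a medium effect size. Both statistical and practical significance should be considered.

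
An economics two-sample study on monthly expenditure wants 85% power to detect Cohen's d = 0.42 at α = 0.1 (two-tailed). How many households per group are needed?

z_{α/2} = 1.645, z_β = Φ⁻¹(0.85) = 1.036. For small effect (d = 0.42): n per group = 2(z_{α/2} + z_β)²/d² = 2(1.645 + 1.036)²/0.42² = 81.5 → 82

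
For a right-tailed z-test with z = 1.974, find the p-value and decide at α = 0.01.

p = P(Z > 1.974) = 1 - Φ(1.974) ≈ 0.0242. Since p ≥ 0.01, fail to reject H₀ (not significant) at α = 0.01.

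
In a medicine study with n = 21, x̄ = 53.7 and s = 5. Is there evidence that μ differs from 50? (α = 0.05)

t = (x̄ - μ₀)/(s/√n) = (53.7 - 50)/(5/√21) = 3.391. df = 20, critical t = ±2.086. Reject H₀.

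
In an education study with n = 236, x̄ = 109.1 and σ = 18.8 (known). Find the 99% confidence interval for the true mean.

CI = x̄ ± z*(σ/√n) = 109.1 ± 2.576(18.8/√236) = 109.1 ± 3.15 = (105.95, 112.25)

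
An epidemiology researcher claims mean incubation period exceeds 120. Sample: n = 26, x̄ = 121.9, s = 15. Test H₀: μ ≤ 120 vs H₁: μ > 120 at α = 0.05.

t = (121.9 - 120)/(15/√26) = 0.646, df = 25. Critical t = 1.708. Fail to reject H₀.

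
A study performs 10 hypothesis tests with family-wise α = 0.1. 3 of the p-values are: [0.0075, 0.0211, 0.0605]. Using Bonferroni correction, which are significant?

Bonferroni α = 0.1/10 = 0.01. Significant p-values: [0.0075]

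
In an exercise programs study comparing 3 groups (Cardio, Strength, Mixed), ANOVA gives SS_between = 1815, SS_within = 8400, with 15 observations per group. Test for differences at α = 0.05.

df_between = 2, df_within = 42. F = MS_between/MS_within = 907.5/200.0 = 4.537. F_crit ≈ 3.22. Reject H₀. At least one mean differs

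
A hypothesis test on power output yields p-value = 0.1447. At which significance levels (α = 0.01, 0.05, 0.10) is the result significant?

p = 0.1447. Not significant at any of the given levels.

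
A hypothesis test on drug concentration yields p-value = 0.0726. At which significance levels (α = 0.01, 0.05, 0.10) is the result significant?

p = 0.0726. Significant at: α = 0.1.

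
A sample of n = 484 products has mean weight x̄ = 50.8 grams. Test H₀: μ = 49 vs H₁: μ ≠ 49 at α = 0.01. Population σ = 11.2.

z = (x̄ - μ₀)/(σ/√n) = (50.8 - 49)/(11.2/√484) = 3.536. Critical value: ±2.576. Since |3.536| > 2.576, Reject H₀.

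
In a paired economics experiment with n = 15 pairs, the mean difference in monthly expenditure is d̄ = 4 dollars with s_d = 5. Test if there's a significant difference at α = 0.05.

t = d̄/(s_d/√n) = 4/(5/√15) = 3.098. df = 14, critical t = ±2.145. Reject H₀.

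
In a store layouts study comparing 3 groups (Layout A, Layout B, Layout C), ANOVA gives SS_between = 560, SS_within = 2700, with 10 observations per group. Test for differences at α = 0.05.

df_between = 2, df_within = 27. F = MS_between/MS_within = 280.0/100.0 = 2.8. F_crit ≈ 3.354. Fail to reject H₀.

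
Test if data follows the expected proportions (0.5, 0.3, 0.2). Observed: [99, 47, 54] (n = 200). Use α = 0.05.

Expected: [100.0, 60.0, 40.0]. χ² = 7.727. df = 2, critical = 5.991. Reject H₀.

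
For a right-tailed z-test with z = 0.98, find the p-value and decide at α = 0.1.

p = P(Z > 0.98) = 1 - Φ(0.98) ≈ 0.1635. Since p ≥ 0.1, fail to reject H₀ (not significant) at α = 0.1.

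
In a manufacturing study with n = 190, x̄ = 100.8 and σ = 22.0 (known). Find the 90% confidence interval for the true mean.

CI = x̄ ± z*(σ/√n) = 100.8 ± 1.645(22.0/√190) = 100.8 ± 2.63 = (98.17, 103.43)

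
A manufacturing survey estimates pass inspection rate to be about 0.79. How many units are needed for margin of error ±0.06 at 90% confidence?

n = z²p(1-p)/E² = 1.645²×0.79×0.21/0.06² = 124.7 → n = 125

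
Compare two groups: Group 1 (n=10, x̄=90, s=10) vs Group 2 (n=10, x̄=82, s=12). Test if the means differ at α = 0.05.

Pooled sp = 11.05. t = 1.62, df = 18. Critical t = ±2.101. Fail to reject H₀.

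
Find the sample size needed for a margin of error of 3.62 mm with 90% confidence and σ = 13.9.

n = (z*σ/E)² = (1.645×13.9/3.62)² = 39.9 → n = 40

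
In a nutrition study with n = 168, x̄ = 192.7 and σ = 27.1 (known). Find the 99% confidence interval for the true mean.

CI = x̄ ± z*(σ/√n) = 192.7 ± 2.576(27.1/√168) = 192.7 ± 5.39 = (187.31, 198.09)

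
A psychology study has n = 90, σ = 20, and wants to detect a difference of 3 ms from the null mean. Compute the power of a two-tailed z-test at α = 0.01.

SE = σ/√n = 20/√90 = 2.108. Non-centrality λ = d/SE = 3/2.108 = 1.423. Power ≈ Φ(λ - z_{α/2}) = Φ(1.423 - 2.576) = Φ(-1.153) = 0.124.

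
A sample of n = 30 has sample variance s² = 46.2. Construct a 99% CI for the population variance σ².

df = 29. χ²_{0.005} = 52.336, χ²_{0.995} = 13.121. CI for σ² = ((n-1)s²/χ²_{α/2}, (n-1)s²/χ²_{1-α/2}) = (29·46.2/52.336, 29·46.2/13.121) = (25.6, 102.11)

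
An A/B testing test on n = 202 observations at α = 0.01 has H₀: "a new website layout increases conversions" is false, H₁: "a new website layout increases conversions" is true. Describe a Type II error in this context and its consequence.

Type II error: failing to reject H₀ when it is false — concluding that a new website layout increases conversions is not supported when in fact it is. Consequence: discarding a layout that would have improved conversions — lost revenue.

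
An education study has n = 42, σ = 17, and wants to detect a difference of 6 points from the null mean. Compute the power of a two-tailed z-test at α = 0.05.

SE = σ/√n = 17/√42 = 2.623. Non-centrality λ = d/SE = 6/2.623 = 2.287. Power ≈ Φ(λ - z_{α/2}) = Φ(2.287 - 1.96) = Φ(0.327) = 0.628.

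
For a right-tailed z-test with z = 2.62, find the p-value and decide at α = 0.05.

p = P(Z > 2.62) = 1 - Φ(2.62) ≈ 0.0044. Since p < 0.05, reject H₀ (significant) at α = 0.05.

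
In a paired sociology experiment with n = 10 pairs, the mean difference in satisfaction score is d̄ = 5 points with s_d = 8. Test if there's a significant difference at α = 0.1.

t = d̄/(s_d/√n) = 5/(8/√10) = 1.976. df = 9, critical t = ±1.833. Reject H₀.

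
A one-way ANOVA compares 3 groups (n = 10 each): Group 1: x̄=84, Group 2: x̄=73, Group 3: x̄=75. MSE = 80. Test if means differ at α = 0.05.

Grand mean = 77.33. SS_between = 686.67, MS_between = 343.33. F = 4.292, F_crit ≈ 3.354. Reject H₀.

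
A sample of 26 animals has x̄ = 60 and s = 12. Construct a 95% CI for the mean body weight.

CI = x̄ ± t*(s/√n) = 60 ± 2.06(12/√26) = (55.15, 64.85)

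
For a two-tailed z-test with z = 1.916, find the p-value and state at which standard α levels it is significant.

p = 2·P(Z > |1.916|) = 2·(1 - Φ(1.916)) ≈ 0.0554. Significant at α = 0.1.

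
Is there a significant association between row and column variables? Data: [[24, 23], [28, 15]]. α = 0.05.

χ² = 1.818. df = 1, critical = 3.841. Fail to reject H₀. No evidence of dependence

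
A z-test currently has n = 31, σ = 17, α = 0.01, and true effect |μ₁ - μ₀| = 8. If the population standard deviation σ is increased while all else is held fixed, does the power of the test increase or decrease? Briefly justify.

Power decreases: a larger σ inflates the standard error σ/√n, pulling the sampling distribution under H₁ back toward the critical value.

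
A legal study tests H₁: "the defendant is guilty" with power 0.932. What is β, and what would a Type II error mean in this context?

β = 1 - power = 1 - 0.932 = 0.068. A Type II error is failing to reject H₀ when H₀ is false (false negative) — here, failing to conclude that the defendant is guilty when in fact it is true. Consequence: acquitting a guilty person.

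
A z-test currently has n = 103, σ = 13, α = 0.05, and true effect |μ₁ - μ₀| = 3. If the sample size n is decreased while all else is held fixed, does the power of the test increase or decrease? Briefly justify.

Power decreases: a smaller n inflates the standard error σ/√n, pulling the sampling distribution under H₁ back toward the critical value.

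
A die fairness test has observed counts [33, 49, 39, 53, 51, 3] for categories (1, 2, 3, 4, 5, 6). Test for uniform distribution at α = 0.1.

Expected = 38 each. χ² = Σ(O-E)²/E = 46.474. df = 5, critical value = 9.236. Reject H₀.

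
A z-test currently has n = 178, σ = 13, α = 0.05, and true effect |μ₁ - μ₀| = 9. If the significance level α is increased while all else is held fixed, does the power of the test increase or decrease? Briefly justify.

Power increases: a larger α lowers the critical value, so more of the H₁ sampling distribution falls in the rejection region.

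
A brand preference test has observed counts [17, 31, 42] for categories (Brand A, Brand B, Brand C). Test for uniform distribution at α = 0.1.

Expected = 30 each. χ² = Σ(O-E)²/E = 10.467. df = 2, critical value = 4.605. Reject H₀.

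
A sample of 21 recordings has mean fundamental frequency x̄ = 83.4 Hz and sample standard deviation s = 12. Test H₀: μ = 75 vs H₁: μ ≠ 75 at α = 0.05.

t = (x̄ - μ₀)/(s/√n) = (83.4 - 75)/(12/√21) = 3.208. df = 20, critical t = ±2.086. Reject H₀.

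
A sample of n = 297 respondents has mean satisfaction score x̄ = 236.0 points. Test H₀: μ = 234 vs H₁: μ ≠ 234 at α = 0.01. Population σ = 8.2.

z = (x̄ - μ₀)/(σ/√n) = (236.0 - 234)/(8.2/√297) = 4.203. Critical value: ±2.576. Since |4.203| > 2.576, Reject H₀.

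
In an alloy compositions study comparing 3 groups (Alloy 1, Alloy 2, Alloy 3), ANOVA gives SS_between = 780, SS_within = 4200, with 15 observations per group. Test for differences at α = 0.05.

df_between = 2, df_within = 42. F = MS_between/MS_within = 390.0/100.0 = 3.9. F_crit ≈ 3.22. Reject H₀. At least one mean differs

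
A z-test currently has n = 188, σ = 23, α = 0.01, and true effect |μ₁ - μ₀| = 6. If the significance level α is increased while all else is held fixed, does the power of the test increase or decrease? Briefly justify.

Power increases: a larger α lowers the critical value, so more of the H₁ sampling distribution falls in the rejection region.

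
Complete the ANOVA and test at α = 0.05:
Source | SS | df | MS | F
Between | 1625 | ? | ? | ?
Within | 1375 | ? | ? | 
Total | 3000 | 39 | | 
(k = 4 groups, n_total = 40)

df_between = 3, df_within = 36. MS_between = 541.67, MS_within = 38.19. F = 14.182, F_crit ≈ 2.866. Reject H₀.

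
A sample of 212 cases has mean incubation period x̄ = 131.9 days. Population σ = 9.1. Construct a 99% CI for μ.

CI = x̄ ± z*(σ/√n) = 131.9 ± 2.576(9.1/√212) = 131.9 ± 1.61 = (130.29, 133.51)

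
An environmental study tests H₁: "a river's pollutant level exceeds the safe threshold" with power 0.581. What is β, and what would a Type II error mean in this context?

β = 1 - power = 1 - 0.581 = 0.419. A Type II error is failing to reject H₀ when H₀ is false (false negative) — here, failing to conclude that a river's pollutant level exceeds the safe threshold when in fact it is true. Consequence: allowing unsafe pollution to continue.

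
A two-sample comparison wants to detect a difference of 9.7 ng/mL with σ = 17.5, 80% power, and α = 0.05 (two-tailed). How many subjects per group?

n per group = 2(z_α/2 + z_β)²σ²/d² = 2×(1.96 + 0.84)²×17.5²/9.7² = 51.04 → n = 52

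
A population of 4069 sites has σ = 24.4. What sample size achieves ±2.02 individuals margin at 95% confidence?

Without FPC: n₀ = (1.96×24.4/2.02)² = 560.517. With FPC: n = n₀N/(n₀+N-1) = 492.8 → n = 493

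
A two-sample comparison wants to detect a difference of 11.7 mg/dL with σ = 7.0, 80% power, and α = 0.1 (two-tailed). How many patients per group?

n per group = 2(z_α/2 + z_β)²σ²/d² = 2×(1.645 + 0.84)²×7.0²/11.7² = 4.4 → n = 5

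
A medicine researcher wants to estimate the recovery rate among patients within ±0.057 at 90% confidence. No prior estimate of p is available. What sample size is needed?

Conservative approach: use p = 0.5 (maximizes p(1-p) = 0.25). n = z²(0.25)/E² = 1.645²×0.25/0.057² = 208.2 → n = 209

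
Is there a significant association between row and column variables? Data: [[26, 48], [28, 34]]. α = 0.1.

χ² = 1.417. df = 1, critical = 2.706. Fail to reject H₀. No evidence of dependence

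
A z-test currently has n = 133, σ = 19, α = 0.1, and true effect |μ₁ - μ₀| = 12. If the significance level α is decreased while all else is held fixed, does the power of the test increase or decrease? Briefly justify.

Power decreases: a smaller α raises the critical value, so less of the H₁ sampling distribution falls in the rejection region.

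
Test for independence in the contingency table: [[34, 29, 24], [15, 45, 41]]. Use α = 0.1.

χ² = 14.31. df = 2, critical = 4.605. Reject H₀. Variables are dependent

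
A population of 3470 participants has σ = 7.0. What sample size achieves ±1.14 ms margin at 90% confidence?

Without FPC: n₀ = (1.645×7.0/1.14)² = 102.028. With FPC: n = n₀N/(n₀+N-1) = 99.1 → n = 100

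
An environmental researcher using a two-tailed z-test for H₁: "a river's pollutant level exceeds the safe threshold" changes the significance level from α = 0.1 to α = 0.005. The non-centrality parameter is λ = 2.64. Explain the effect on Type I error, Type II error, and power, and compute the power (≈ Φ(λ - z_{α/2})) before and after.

Decreasing α from 0.1 to 0.005:
• Type I error rate decreases (α is the Type I rate by definition).
• Critical value moves from z_{α/2} = 1.645 to 2.807, so power = Φ(λ - z_{α/2}) goes from Φ(2.64 - 1.645) = 0.84 to Φ(2.64 - 2.807) = 0.434.
• Type II error rate β = 1 - power therefore increases (0.16 → 0.566).
Appropriate when false positives are costly — here, shutting down a compliant factory unnecessarily.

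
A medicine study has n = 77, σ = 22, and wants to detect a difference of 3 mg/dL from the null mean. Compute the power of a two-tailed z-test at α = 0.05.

SE = σ/√n = 22/√77 = 2.507. Non-centrality λ = d/SE = 3/2.507 = 1.197. Power ≈ Φ(λ - z_{α/2}) = Φ(1.197 - 1.96) = Φ(-0.763) = 0.223.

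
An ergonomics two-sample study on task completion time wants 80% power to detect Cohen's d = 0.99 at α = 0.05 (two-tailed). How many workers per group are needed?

z_{α/2} = 1.96, z_β = Φ⁻¹(0.8) = 0.842. For large effect (d = 0.99): n per group = 2(z_{α/2} + z_β)²/d² = 2(1.96 + 0.842)²/0.99² = 16.02 → 17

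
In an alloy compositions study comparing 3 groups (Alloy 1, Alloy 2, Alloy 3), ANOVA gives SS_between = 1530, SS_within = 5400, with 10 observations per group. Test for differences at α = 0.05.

df_between = 2, df_within = 27. F = MS_between/MS_within = 765.0/200.0 = 3.825. F_crit ≈ 3.354. Reject H₀. At least one mean differs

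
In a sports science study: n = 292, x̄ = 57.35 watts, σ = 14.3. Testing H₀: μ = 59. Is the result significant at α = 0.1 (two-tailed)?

z = (57.35 - 59)/(14.3/√292) = -1.972. Since |z| > 1.645, significant at α = 0.1.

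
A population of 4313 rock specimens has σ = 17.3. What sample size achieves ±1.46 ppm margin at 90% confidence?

Without FPC: n₀ = (1.645×17.3/1.46)² = 379.943. With FPC: n = n₀N/(n₀+N-1) = 349.3 → n = 350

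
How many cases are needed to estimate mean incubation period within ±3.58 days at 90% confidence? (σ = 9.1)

n = (z*σ/E)² = (1.645×9.1/3.58)² = 17.5 → n = 18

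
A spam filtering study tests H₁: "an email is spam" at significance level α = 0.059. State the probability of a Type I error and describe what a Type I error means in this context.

P(Type I error) = α = 0.059. A Type I error is rejecting H₀ when H₀ is actually true (false positive) — here, concluding that an email is spam when in fact this is not the case. Consequence: a legitimate email is sent to the spam folder and the user misses it.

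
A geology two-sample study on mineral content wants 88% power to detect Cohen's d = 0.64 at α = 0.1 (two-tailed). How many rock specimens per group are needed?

z_{α/2} = 1.645, z_β = Φ⁻¹(0.88) = 1.175. For medium effect (d = 0.64): n per group = 2(z_{α/2} + z_β)²/d² = 2(1.645 + 1.175)²/0.64² = 38.8 → 39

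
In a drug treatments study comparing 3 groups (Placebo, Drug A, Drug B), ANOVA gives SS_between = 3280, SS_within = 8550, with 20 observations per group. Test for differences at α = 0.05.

df_between = 2, df_within = 57. F = MS_between/MS_within = 1640.0/150.0 = 10.933. F_crit ≈ 3.159. Reject H₀. At least one mean differs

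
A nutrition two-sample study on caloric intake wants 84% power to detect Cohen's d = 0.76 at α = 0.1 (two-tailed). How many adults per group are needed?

z_{α/2} = 1.645, z_β = Φ⁻¹(0.84) = 0.994. For medium effect (d = 0.76): n per group = 2(z_{α/2} + z_β)²/d² = 2(1.645 + 0.994)²/0.76² = 24.1 → 25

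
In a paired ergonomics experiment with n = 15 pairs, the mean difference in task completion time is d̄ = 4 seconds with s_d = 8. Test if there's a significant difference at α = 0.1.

t = d̄/(s_d/√n) = 4/(8/√15) = 1.936. df = 14, critical t = ±1.761. Reject H₀.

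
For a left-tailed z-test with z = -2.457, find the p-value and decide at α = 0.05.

p = P(Z < -2.457) = Φ(-2.457) ≈ 0.007. Since p < 0.05, reject H₀ (significant) at α = 0.05.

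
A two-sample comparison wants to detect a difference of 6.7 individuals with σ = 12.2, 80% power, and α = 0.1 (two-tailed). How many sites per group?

n per group = 2(z_α/2 + z_β)²σ²/d² = 2×(1.645 + 0.84)²×12.2²/6.7² = 40.9 → n = 41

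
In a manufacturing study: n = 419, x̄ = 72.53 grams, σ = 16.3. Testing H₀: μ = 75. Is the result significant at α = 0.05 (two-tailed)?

z = (72.53 - 75)/(16.3/√419) = -3.102. Since |z| > 1.96, significant at α = 0.05.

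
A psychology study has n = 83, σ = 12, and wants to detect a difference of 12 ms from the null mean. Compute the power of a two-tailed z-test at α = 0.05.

SE = σ/√n = 12/√83 = 1.317. Non-centrality λ = d/SE = 12/1.317 = 9.11. Power ≈ Φ(λ - z_{α/2}) = Φ(9.11 - 1.96) = Φ(7.15) = 1.0.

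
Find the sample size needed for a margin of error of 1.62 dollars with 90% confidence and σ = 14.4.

n = (z*σ/E)² = (1.645×14.4/1.62)² = 213.8 → n = 214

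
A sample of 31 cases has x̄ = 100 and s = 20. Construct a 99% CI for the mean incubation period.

CI = x̄ ± t*(s/√n) = 100 ± 2.75(20/√31) = (90.12, 109.88)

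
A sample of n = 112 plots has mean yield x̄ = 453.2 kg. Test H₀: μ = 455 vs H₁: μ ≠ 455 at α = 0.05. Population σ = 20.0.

z = (x̄ - μ₀)/(σ/√n) = (453.2 - 455)/(20.0/√112) = -0.952. Critical value: ±1.96. Since |-0.952| ≤ 1.96, Fail to reject H₀.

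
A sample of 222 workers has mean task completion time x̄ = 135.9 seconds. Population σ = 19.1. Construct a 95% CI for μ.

CI = x̄ ± z*(σ/√n) = 135.9 ± 1.96(19.1/√222) = 135.9 ± 2.51 = (133.39, 138.41)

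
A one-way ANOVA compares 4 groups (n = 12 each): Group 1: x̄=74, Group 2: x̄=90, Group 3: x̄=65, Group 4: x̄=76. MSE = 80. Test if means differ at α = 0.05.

Grand mean = 76.25. SS_between = 3849.0, MS_between = 1283.0. F = 16.038, F_crit ≈ 2.816. Reject H₀.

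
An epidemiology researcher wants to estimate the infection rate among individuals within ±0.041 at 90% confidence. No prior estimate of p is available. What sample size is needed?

Conservative approach: use p = 0.5 (maximizes p(1-p) = 0.25). n = z²(0.25)/E² = 1.645²×0.25/0.041² = 402.4 → n = 403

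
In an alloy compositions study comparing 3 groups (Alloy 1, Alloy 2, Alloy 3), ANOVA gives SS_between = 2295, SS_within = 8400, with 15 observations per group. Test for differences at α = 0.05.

df_between = 2, df_within = 42. F = MS_between/MS_within = 1147.5/200.0 = 5.737. F_crit ≈ 3.22. Reject H₀. At least one mean differs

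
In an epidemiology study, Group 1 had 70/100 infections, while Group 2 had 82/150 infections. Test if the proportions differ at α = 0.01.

p̂₁ = 0.7, p̂₂ = 0.547, pooled p̂ = 0.608. z = 2.433. Critical: ±2.576. Fail to reject H₀.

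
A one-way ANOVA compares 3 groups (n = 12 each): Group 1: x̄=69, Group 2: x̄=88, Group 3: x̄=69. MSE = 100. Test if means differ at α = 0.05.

Grand mean = 75.33. SS_between = 2888.0, MS_between = 1444.0. F = 14.44, F_crit ≈ 3.285. Reject H₀.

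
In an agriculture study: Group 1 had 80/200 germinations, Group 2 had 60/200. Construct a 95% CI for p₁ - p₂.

p̂₁ = 0.4, p̂₂ = 0.3. Difference = 0.1. CI = (0.007, 0.193)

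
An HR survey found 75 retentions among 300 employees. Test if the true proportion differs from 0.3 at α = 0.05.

p̂ = 0.25, p₀ = 0.3. z = (p̂ - p₀)/√(p₀(1-p₀)/n) = -1.89. Critical: ±1.96. Fail to reject H₀.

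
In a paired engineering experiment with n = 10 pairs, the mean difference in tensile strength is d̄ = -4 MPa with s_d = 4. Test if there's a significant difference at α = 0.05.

t = d̄/(s_d/√n) = -4/(4/√10) = -3.162. df = 9, critical t = ±2.262. Reject H₀.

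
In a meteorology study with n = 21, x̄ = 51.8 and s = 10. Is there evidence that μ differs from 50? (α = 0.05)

t = (x̄ - μ₀)/(s/√n) = (51.8 - 50)/(10/√21) = 0.825. df = 20, critical t = ±2.086. Fail to reject H₀.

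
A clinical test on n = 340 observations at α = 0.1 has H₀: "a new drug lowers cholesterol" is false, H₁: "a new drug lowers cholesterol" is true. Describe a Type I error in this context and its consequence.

Type I error: rejecting H₀ when it is true — concluding that a new drug lowers cholesterol when in fact it is not. Consequence: approving an ineffective drug — patients take a useless medication and may skip effective alternatives.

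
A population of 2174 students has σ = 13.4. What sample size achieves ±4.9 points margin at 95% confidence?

Without FPC: n₀ = (1.96×13.4/4.9)² = 28.73. With FPC: n = n₀N/(n₀+N-1) = 28.4 → n = 29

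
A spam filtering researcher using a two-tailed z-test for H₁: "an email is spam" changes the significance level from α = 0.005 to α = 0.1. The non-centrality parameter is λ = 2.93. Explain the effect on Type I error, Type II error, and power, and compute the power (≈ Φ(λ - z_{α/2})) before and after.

Increasing α from 0.005 to 0.1:
• Type I error rate increases (α is the Type I rate by definition).
• Critical value moves from z_{α/2} = 2.807 to 1.645, so power = Φ(λ - z_{α/2}) goes from Φ(2.93 - 2.807) = 0.549 to Φ(2.93 - 1.645) = 0.901.
• Type II error rate β = 1 - power therefore decreases (0.451 → 0.099).
Appropriate when false negatives are costly — here, a spam email lands in the inbox.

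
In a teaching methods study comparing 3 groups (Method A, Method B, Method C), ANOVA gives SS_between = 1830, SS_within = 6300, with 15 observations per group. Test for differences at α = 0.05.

df_between = 2, df_within = 42. F = MS_between/MS_within = 915.0/150.0 = 6.1. F_crit ≈ 3.22. Reject H₀. At least one mean differs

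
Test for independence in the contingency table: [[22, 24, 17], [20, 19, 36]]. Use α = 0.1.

χ² = 6.494. df = 2, critical = 4.605. Reject H₀. Variables are dependent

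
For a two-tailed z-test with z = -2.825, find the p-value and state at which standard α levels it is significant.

p = 2·P(Z > |-2.825|) = 2·(1 - Φ(2.825)) ≈ 0.0047. Significant at α = 0.1; Significant at α = 0.05; Significant at α = 0.01.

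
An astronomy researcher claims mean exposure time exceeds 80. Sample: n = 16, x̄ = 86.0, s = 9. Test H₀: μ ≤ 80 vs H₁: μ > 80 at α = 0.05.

t = (86.0 - 80)/(9/√16) = 2.667, df = 15. Critical t = 1.753. Reject H₀.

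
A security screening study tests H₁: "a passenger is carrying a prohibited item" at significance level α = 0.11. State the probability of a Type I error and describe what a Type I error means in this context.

P(Type I error) = α = 0.11. A Type I error is rejecting H₀ when H₀ is actually true (false positive) — here, concluding that a passenger is carrying a prohibited item when in fact this is not the case. Consequence: detaining an innocent passenger — delay and inconvenience.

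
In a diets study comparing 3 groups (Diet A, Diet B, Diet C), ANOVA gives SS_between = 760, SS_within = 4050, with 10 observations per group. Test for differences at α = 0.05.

df_between = 2, df_within = 27. F = MS_between/MS_within = 380.0/150.0 = 2.533. F_crit ≈ 3.354. Fail to reject H₀.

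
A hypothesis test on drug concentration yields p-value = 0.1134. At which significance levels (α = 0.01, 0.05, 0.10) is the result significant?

p = 0.1134. Not significant at any of the given levels.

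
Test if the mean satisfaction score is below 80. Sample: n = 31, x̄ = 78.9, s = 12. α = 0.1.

t = (78.9 - 80)/(12/√31) = -0.51, df = 30. Critical t = -1.31. Fail to reject H₀.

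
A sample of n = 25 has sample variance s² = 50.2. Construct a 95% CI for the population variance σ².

df = 24. χ²_{0.025} = 39.364, χ²_{0.975} = 12.401. CI for σ² = ((n-1)s²/χ²_{α/2}, (n-1)s²/χ²_{1-α/2}) = (24·50.2/39.364, 24·50.2/12.401) = (30.61, 97.15)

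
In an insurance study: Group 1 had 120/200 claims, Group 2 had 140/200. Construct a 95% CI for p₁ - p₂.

p̂₁ = 0.6, p̂₂ = 0.7. Difference = -0.1. CI = (-0.193, -0.007)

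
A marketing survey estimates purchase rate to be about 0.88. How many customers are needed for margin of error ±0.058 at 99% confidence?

n = z²p(1-p)/E² = 2.576²×0.88×0.12/0.058² = 208.3 → n = 209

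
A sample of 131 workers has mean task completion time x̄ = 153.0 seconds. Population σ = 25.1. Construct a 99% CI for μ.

CI = x̄ ± z*(σ/√n) = 153.0 ± 2.576(25.1/√131) = 153.0 ± 5.65 = (147.35, 158.65)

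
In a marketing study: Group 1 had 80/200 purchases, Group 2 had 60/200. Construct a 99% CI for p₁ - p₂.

p̂₁ = 0.4, p̂₂ = 0.3. Difference = 0.1. CI = (-0.022, 0.222)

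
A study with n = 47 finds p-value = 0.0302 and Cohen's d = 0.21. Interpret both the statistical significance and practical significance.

Statistically significant (p = 0.0302 < 0.05). Cohen's d = 0.21 indicates a small effect size. Both statistical and practical significance should be considered.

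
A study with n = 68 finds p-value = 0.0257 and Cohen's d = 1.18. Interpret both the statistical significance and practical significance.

Statistically significant (p = 0.0257 < 0.05). Cohen's d = 1.18 indicates a large effect size. Both statistical and practical significance should be considered.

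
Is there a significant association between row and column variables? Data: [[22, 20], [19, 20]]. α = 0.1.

χ² = 0.109. df = 1, critical = 2.706. Fail to reject H₀. No evidence of dependence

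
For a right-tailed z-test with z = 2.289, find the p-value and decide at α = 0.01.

p = P(Z > 2.289) = 1 - Φ(2.289) ≈ 0.011. Since p ≥ 0.01, fail to reject H₀ (not significant) at α = 0.01.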